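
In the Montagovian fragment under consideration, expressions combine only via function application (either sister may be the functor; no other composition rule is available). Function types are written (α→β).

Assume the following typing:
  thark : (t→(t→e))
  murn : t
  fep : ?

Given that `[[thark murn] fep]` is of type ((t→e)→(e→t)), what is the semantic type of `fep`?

At [[thark murn] fep] (required: ((t→e)→(e→t))): [thark murn] is (t→e), which is not a function with range ((t→e)→(e→t)); hence fep is the functor — type ((t→e)→((t→e)→(e→t))).

((t→e)→((t→e)→(e→t)))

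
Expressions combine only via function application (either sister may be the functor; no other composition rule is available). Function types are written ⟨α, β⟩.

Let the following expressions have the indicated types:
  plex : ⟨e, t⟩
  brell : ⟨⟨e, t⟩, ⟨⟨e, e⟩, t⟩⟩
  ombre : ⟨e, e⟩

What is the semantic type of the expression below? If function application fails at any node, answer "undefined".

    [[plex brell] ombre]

[plex brell]: ⟨⟨e, t⟩, ⟨⟨e, e⟩, t⟩⟩ applied to ⟨e, t⟩ yields ⟨⟨e, e⟩, t⟩.
[[plex brell] ombre]: ⟨⟨e, e⟩, t⟩ applied to ⟨e, e⟩ yields t.

t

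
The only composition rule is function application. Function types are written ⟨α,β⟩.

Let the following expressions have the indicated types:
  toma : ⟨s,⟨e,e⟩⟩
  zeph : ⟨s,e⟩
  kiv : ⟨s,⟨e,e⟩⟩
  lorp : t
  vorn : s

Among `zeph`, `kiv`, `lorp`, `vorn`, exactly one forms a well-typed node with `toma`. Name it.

zeph : ⟨s,e⟩ — neither side's domain matches the other.
kiv : ⟨s,⟨e,e⟩⟩ — neither side's domain matches the other.
lorp : t — neither side's domain matches the other.
vorn — combines: toma : ⟨s,⟨e,e⟩⟩ takes vorn : s as argument, giving ⟨e,e⟩.

vorn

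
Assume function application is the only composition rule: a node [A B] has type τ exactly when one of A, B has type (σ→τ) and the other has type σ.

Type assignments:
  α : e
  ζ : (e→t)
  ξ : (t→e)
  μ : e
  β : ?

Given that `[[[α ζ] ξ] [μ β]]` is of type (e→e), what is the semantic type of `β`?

(e→(e→(e→e)))

[[[α ζ] ξ] [μ β]] must have type (e→e). The sister [[α ζ] ξ] has type e; that is not a function onto (e→e), so [μ β] must be the functor, of type (e→(e→e)).
[μ β] must have type (e→(e→e)). The sister μ has type e; that is not a function onto (e→(e→e)), so β must be the functor, of type (e→(e→(e→e))).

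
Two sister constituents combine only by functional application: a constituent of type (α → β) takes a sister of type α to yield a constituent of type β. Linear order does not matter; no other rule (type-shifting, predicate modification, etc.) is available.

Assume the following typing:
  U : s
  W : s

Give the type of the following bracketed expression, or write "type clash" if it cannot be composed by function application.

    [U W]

[U W]: s with s — neither is a function whose domain matches the other; composition fails here.

type clash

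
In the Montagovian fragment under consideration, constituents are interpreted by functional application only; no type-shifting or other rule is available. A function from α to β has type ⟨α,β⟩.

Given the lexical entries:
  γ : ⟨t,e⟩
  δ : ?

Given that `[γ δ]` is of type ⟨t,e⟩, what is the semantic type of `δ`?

For [γ δ] to have type ⟨t,e⟩ with γ of type ⟨t,e⟩, δ must be the function: δ : ⟨⟨t,e⟩,⟨t,e⟩⟩.

⟨⟨t,e⟩,⟨t,e⟩⟩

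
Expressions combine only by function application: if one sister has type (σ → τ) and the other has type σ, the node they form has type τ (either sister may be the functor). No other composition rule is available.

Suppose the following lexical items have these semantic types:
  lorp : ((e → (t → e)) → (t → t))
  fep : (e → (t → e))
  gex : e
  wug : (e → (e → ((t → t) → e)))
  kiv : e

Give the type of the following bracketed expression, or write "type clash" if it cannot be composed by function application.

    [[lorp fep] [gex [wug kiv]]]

e

[lorp fep] — lorp of type ((e → (t → e)) → (t → t)) combines with fep of type (e → (t → e)): type (t → t).
[wug kiv] — wug of type (e → (e → ((t → t) → e))) combines with kiv of type e: type (e → ((t → t) → e)).
[gex [wug kiv]] — [wug kiv] of type (e → ((t → t) → e)) combines with gex of type e: type ((t → t) → e).
[[lorp fep] [gex [wug kiv]]] — [gex [wug kiv]] of type ((t → t) → e) combines with [lorp fep] of type (t → t): type e.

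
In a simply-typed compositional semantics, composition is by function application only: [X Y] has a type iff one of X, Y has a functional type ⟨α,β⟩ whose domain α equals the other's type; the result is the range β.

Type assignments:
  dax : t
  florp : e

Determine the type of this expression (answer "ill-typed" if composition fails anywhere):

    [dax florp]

ill-typed

At [dax florp]: neither t nor e can take the other as argument; the node is ill-typed.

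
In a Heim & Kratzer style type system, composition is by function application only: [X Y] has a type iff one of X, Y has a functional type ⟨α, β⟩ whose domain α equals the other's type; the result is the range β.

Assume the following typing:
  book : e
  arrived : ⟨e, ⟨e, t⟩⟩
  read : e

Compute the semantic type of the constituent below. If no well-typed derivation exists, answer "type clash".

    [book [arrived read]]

t

[arrived read] — arrived of type ⟨e, ⟨e, t⟩⟩ combines with read of type e: type ⟨e, t⟩.
[book [arrived read]] — [arrived read] of type ⟨e, t⟩ combines with book of type e: type t.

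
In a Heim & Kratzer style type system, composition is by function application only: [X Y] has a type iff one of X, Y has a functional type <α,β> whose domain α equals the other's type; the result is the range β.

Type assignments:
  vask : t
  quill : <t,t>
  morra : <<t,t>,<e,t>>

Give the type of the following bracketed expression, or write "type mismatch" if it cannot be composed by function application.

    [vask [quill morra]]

type mismatch

[quill morra]: <<t,t>,<e,t>> applied to <t,t> yields <e,t>.
[vask [quill morra]]: t and <e,t> cannot combine by function application — type clash.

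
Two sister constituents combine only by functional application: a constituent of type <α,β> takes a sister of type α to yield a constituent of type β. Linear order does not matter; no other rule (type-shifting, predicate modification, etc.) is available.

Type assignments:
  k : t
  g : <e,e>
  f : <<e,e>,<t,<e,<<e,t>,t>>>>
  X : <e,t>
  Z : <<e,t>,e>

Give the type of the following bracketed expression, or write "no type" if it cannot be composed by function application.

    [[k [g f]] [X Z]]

<<e,t>,t>

[g f]: f is <<e,e>,<t,<e,<<e,t>,t>>>>, g is <e,e>; result <t,<e,<<e,t>,t>>>.
[k [g f]]: [g f] is <t,<e,<<e,t>,t>>>, k is t; result <e,<<e,t>,t>>.
[X Z]: Z is <<e,t>,e>, X is <e,t>; result e.
[[k [g f]] [X Z]]: [k [g f]] is <e,<<e,t>,t>>, [X Z] is e; result <<e,t>,t>.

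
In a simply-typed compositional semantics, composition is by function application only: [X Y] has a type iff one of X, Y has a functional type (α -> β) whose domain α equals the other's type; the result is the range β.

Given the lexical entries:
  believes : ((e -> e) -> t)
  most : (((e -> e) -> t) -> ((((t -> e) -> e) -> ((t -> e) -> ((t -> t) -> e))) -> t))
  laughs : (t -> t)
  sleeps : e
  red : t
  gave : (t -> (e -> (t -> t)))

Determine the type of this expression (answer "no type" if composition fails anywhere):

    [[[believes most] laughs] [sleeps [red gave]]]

no type

[believes most]: (((e -> e) -> t) -> ((((t -> e) -> e) -> ((t -> e) -> ((t -> t) -> e))) -> t)) applied to ((e -> e) -> t) yields ((((t -> e) -> e) -> ((t -> e) -> ((t -> t) -> e))) -> t).
[[believes most] laughs]: ((((t -> e) -> e) -> ((t -> e) -> ((t -> t) -> e))) -> t) with (t -> t) — neither is a function whose domain matches the other; composition fails here.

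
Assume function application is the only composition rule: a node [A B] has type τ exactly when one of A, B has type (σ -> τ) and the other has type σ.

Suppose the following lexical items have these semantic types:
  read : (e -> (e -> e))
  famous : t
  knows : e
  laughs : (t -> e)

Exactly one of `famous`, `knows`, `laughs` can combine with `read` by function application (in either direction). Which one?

famous : t — does not combine with read.
knows — combines: read : (e -> (e -> e)) takes knows : e as argument, giving (e -> e).
laughs : (t -> e) — does not combine with read.

knows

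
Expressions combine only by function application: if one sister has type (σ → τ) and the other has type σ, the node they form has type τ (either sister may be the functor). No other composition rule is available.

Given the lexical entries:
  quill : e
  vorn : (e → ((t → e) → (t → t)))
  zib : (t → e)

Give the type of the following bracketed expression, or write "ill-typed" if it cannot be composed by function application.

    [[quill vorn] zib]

[quill vorn]: vorn is (e → ((t → e) → (t → t))), quill is e; result ((t → e) → (t → t)).
[[quill vorn] zib]: [quill vorn] is ((t → e) → (t → t)), zib is (t → e); result (t → t).

(t → t)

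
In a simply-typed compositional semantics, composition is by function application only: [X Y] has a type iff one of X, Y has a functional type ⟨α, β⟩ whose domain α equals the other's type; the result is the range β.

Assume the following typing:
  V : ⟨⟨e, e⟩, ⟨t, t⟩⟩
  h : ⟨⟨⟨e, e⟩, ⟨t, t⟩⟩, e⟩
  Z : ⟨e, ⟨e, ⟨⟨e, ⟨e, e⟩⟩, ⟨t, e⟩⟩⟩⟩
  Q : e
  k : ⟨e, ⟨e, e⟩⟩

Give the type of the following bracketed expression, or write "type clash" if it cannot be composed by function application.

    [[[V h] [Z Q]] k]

⟨t, e⟩

[V h]: ⟨⟨⟨e, e⟩, ⟨t, t⟩⟩, e⟩ applied to ⟨⟨e, e⟩, ⟨t, t⟩⟩ yields e.
[Z Q]: ⟨e, ⟨e, ⟨⟨e, ⟨e, e⟩⟩, ⟨t, e⟩⟩⟩⟩ applied to e yields ⟨e, ⟨⟨e, ⟨e, e⟩⟩, ⟨t, e⟩⟩⟩.
[[V h] [Z Q]]: ⟨e, ⟨⟨e, ⟨e, e⟩⟩, ⟨t, e⟩⟩⟩ applied to e yields ⟨⟨e, ⟨e, e⟩⟩, ⟨t, e⟩⟩.
[[[V h] [Z Q]] k]: ⟨⟨e, ⟨e, e⟩⟩, ⟨t, e⟩⟩ applied to ⟨e, ⟨e, e⟩⟩ yields ⟨t, e⟩.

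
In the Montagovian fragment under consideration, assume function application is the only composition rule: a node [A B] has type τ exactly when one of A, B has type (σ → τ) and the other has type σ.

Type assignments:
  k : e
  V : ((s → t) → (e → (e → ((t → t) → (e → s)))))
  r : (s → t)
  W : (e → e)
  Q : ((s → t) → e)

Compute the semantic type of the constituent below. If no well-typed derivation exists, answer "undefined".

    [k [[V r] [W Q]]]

At [V r], V : ((s → t) → (e → (e → ((t → t) → (e → s))))) takes r : (s → t), giving (e → (e → ((t → t) → (e → s)))).
[W Q]: (e → e) and ((s → t) → e) cannot combine by function application — type clash.

undefined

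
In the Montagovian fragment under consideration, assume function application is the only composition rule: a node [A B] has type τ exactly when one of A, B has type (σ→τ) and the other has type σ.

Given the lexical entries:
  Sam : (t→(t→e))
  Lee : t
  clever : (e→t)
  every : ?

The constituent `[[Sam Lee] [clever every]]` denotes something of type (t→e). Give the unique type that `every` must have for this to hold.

((e→t)→((t→e)→(t→e)))

[[Sam Lee] [clever every]] must have type (t→e). The sister [Sam Lee] has type (t→e); that is not a function onto (t→e), so [clever every] must be the functor, of type ((t→e)→(t→e)).
[clever every] must have type ((t→e)→(t→e)). The sister clever has type (e→t); that is not a function onto ((t→e)→(t→e)), so every must be the functor, of type ((e→t)→((t→e)→(t→e))).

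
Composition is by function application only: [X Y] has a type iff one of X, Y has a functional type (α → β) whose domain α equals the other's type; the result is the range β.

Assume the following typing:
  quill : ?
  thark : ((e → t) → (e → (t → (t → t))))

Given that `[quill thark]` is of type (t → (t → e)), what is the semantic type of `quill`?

(((e → t) → (e → (t → (t → t)))) → (t → (t → e)))

At [quill thark] (required: (t → (t → e))): thark is ((e → t) → (e → (t → (t → t)))), which is not a function with range (t → (t → e)); hence quill is the functor — type (((e → t) → (e → (t → (t → t)))) → (t → (t → e))).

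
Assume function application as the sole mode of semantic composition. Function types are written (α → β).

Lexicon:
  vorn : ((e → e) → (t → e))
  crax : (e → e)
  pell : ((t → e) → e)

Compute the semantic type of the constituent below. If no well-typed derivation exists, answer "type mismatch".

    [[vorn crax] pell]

e

[vorn crax]: functor vorn : ((e → e) → (t → e)), argument crax : (e → e); result (t → e).
[[vorn crax] pell]: functor pell : ((t → e) → e), argument [vorn crax] : (t → e); result e.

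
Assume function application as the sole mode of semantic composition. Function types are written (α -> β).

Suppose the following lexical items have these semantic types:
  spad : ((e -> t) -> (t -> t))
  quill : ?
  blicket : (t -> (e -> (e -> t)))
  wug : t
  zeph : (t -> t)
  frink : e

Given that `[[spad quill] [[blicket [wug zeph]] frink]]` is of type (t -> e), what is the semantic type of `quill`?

(((e -> t) -> (t -> t)) -> ((e -> t) -> (t -> e)))

[[spad quill] [[blicket [wug zeph]] frink]] must have type (t -> e). The sister [[blicket [wug zeph]] frink] has type (e -> t); that is not a function onto (t -> e), so [spad quill] must be the functor, of type ((e -> t) -> (t -> e)).
[spad quill] must have type ((e -> t) -> (t -> e)). The sister spad has type ((e -> t) -> (t -> t)); that is not a function onto ((e -> t) -> (t -> e)), so quill must be the functor, of type (((e -> t) -> (t -> t)) -> ((e -> t) -> (t -> e))).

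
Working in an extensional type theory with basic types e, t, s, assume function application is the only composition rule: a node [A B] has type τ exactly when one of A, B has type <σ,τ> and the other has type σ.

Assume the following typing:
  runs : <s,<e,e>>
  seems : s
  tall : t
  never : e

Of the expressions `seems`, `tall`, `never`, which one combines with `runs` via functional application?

seems

seems — combines: runs : <s,<e,e>> takes seems : s as argument, giving <e,e>.
tall : t — neither side's domain matches the other.
never : e — neither side's domain matches the other.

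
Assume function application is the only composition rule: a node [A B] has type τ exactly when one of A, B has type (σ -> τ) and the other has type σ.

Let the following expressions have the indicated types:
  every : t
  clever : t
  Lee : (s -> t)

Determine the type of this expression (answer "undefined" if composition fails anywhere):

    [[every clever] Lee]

[every clever]: t with t — neither is a function whose domain matches the other; composition fails here.

undefined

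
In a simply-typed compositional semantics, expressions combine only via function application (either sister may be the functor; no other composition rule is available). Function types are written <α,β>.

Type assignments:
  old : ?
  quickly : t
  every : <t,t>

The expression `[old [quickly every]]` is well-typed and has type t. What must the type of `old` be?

<t,t>

At [old [quickly every]] (required: t): [quickly every] is t, which is not a function with range t; hence old is the functor — type <t,t>.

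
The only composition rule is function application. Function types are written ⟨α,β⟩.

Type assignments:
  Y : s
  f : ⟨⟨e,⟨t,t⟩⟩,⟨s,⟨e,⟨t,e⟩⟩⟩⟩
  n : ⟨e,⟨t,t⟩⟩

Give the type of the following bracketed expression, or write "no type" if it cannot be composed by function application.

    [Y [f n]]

[f n]: f is ⟨⟨e,⟨t,t⟩⟩,⟨s,⟨e,⟨t,e⟩⟩⟩⟩, n is ⟨e,⟨t,t⟩⟩; result ⟨s,⟨e,⟨t,e⟩⟩⟩.
[Y [f n]]: [f n] is ⟨s,⟨e,⟨t,e⟩⟩⟩, Y is s; result ⟨e,⟨t,e⟩⟩.

⟨e,⟨t,e⟩⟩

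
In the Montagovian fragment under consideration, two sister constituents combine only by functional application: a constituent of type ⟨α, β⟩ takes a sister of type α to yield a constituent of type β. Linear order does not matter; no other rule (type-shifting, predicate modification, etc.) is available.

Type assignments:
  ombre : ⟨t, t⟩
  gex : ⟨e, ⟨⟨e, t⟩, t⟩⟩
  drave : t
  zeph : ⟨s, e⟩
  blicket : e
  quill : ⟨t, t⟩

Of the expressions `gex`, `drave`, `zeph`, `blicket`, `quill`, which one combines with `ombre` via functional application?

drave

gex : ⟨e, ⟨⟨e, t⟩, t⟩⟩ — ombre needs t; gex needs e; neither fits.
drave — combines: ombre : ⟨t, t⟩ takes drave : t as argument, giving t.
zeph : ⟨s, e⟩ — ombre needs t; zeph needs s; neither fits.
blicket : e — ombre needs t; blicket needs nothing (atomic); neither fits.
quill : ⟨t, t⟩ — ombre needs t; quill needs t; neither fits.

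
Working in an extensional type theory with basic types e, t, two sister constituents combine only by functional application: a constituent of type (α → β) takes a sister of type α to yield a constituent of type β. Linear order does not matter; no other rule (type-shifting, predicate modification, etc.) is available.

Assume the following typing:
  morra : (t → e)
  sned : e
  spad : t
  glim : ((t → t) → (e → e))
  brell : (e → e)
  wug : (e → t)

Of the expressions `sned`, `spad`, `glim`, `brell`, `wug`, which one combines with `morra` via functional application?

sned : e — no; morra wants t, and sned wants nothing (atomic).
spad — combines: morra : (t → e) takes spad : t as argument, giving e.
glim : ((t → t) → (e → e)) — no; morra wants t, and glim wants (t → t).
brell : (e → e) — no; morra wants t, and brell wants e.
wug : (e → t) — no; morra wants t, and wug wants e.

spad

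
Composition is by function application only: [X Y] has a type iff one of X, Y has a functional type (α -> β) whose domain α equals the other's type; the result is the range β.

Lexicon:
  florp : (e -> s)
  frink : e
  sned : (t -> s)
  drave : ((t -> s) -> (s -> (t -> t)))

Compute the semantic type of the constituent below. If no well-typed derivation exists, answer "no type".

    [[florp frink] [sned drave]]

(t -> t)

[florp frink] — florp of type (e -> s) combines with frink of type e: type s.
[sned drave] — drave of type ((t -> s) -> (s -> (t -> t))) combines with sned of type (t -> s): type (s -> (t -> t)).
[[florp frink] [sned drave]] — [sned drave] of type (s -> (t -> t)) combines with [florp frink] of type s: type (t -> t).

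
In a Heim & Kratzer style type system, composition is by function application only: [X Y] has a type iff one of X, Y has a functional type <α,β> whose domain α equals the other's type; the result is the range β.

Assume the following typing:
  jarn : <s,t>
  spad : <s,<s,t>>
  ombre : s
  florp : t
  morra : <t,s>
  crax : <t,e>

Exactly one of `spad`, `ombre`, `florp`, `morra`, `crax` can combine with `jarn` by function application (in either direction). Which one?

spad : <s,<s,t>> — neither side's domain matches the other.
ombre — combines: jarn : <s,t> takes ombre : s as argument, giving t.
florp : t — neither side's domain matches the other.
morra : <t,s> — neither side's domain matches the other.
crax : <t,e> — neither side's domain matches the other.

ombre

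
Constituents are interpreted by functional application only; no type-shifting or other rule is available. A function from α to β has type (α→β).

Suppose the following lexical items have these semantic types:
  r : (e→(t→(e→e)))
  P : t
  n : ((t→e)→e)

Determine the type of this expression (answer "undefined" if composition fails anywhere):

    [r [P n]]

[P n]: t and ((t→e)→e) cannot combine by function application — type clash.

undefined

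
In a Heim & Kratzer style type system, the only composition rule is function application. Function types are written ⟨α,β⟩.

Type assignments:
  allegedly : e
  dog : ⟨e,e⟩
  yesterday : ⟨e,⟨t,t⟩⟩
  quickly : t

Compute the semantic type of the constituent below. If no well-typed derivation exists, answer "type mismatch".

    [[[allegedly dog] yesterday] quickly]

t

[allegedly dog] — dog of type ⟨e,e⟩ combines with allegedly of type e: type e.
[[allegedly dog] yesterday] — yesterday of type ⟨e,⟨t,t⟩⟩ combines with [allegedly dog] of type e: type ⟨t,t⟩.
[[[allegedly dog] yesterday] quickly] — [[allegedly dog] yesterday] of type ⟨t,t⟩ combines with quickly of type t: type t.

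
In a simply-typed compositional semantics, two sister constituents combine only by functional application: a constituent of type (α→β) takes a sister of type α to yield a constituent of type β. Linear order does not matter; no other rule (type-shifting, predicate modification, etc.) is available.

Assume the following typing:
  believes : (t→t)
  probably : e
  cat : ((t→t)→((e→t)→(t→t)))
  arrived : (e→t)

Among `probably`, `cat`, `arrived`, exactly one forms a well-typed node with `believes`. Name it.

probably : e — neither side's domain matches the other.
cat — combines: cat : ((t→t)→((e→t)→(t→t))) takes believes : (t→t) as argument, giving ((e→t)→(t→t)).
arrived : (e→t) — neither side's domain matches the other.

cat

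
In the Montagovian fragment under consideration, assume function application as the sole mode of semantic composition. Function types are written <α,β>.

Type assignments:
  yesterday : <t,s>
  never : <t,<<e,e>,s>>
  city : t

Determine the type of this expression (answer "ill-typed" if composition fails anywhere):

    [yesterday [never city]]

ill-typed

[never city]: functor never : <t,<<e,e>,s>>, argument city : t; result <<e,e>,s>.
At [yesterday [never city]]: neither <t,s> nor <<e,e>,s> can take the other as argument; the node is ill-typed.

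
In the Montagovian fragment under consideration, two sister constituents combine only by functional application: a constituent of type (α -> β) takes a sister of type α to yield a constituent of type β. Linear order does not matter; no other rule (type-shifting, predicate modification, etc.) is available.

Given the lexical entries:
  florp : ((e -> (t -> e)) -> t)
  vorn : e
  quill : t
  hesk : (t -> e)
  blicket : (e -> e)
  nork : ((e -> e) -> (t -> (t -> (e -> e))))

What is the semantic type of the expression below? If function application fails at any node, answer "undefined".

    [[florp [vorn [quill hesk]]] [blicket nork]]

[quill hesk]: (t -> e) applied to t yields e.
[vorn [quill hesk]]: e with e — neither is a function whose domain matches the other; composition fails here.

undefined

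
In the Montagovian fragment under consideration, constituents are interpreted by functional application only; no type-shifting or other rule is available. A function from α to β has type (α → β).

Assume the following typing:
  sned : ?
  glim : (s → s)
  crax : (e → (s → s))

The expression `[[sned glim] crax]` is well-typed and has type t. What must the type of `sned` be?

At [[sned glim] crax] (required: t): crax is (e → (s → s)), which is not a function with range t; hence [sned glim] is the functor — type ((e → (s → s)) → t).
At [sned glim] (required: ((e → (s → s)) → t)): glim is (s → s), which is not a function with range ((e → (s → s)) → t); hence sned is the functor — type ((s → s) → ((e → (s → s)) → t)).

((s → s) → ((e → (s → s)) → t))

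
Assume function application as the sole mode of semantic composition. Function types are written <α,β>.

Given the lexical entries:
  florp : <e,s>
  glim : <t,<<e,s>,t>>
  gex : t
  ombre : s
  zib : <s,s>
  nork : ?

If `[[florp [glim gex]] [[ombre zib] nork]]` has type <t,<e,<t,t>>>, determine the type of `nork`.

For [[florp [glim gex]] [[ombre zib] nork]] to have type <t,<e,<t,t>>> with [florp [glim gex]] of type t, [[ombre zib] nork] must be the function: [[ombre zib] nork] : <t,<t,<e,<t,t>>>>.
For [[ombre zib] nork] to have type <t,<t,<e,<t,t>>>> with [ombre zib] of type s, nork must be the function: nork : <s,<t,<t,<e,<t,t>>>>>.

<s,<t,<t,<e,<t,t>>>>>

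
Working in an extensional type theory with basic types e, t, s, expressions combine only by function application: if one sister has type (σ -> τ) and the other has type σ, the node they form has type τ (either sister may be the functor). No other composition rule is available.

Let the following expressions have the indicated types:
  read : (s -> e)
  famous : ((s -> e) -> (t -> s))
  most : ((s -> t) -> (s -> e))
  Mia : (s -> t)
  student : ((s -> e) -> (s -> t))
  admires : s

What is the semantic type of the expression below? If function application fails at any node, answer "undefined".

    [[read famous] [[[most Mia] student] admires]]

s

[read famous]: functor famous : ((s -> e) -> (t -> s)), argument read : (s -> e); result (t -> s).
[most Mia]: functor most : ((s -> t) -> (s -> e)), argument Mia : (s -> t); result (s -> e).
[[most Mia] student]: functor student : ((s -> e) -> (s -> t)), argument [most Mia] : (s -> e); result (s -> t).
[[[most Mia] student] admires]: functor [[most Mia] student] : (s -> t), argument admires : s; result t.
[[read famous] [[[most Mia] student] admires]]: functor [read famous] : (t -> s), argument [[[most Mia] student] admires] : t; result s.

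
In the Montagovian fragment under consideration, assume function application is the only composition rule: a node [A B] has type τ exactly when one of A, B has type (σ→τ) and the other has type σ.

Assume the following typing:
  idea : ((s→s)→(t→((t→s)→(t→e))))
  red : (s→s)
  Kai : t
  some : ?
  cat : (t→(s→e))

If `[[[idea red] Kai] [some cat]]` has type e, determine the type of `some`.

((t→(s→e))→(((t→s)→(t→e))→e))

[[[idea red] Kai] [some cat]] must have type e. The sister [[idea red] Kai] has type ((t→s)→(t→e)); that is not a function onto e, so [some cat] must be the functor, of type (((t→s)→(t→e))→e).
[some cat] must have type (((t→s)→(t→e))→e). The sister cat has type (t→(s→e)); that is not a function onto (((t→s)→(t→e))→e), so some must be the functor, of type ((t→(s→e))→(((t→s)→(t→e))→e)).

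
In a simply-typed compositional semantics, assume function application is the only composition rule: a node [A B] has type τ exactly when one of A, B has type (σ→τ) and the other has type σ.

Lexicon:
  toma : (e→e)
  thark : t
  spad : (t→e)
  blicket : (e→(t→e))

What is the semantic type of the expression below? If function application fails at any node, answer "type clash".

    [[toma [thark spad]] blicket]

[thark spad]: functor spad : (t→e), argument thark : t; result e.
[toma [thark spad]]: functor toma : (e→e), argument [thark spad] : e; result e.
[[toma [thark spad]] blicket]: functor blicket : (e→(t→e)), argument [toma [thark spad]] : e; result (t→e).

(t→e)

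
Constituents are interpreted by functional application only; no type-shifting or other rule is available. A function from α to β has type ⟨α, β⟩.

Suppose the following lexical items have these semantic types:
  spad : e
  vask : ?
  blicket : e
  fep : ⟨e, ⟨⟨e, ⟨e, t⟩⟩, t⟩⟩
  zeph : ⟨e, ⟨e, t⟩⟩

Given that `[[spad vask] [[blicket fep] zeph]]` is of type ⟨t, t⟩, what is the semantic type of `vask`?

⟨e, ⟨t, ⟨t, t⟩⟩⟩

[[spad vask] [[blicket fep] zeph]] is required to be ⟨t, t⟩. [[blicket fep] zeph] : t cannot yield ⟨t, t⟩ as functor, so [spad vask] : ⟨t, ⟨t, t⟩⟩.
[spad vask] is required to be ⟨t, ⟨t, t⟩⟩. spad : e cannot yield ⟨t, ⟨t, t⟩⟩ as functor, so vask : ⟨e, ⟨t, ⟨t, t⟩⟩⟩.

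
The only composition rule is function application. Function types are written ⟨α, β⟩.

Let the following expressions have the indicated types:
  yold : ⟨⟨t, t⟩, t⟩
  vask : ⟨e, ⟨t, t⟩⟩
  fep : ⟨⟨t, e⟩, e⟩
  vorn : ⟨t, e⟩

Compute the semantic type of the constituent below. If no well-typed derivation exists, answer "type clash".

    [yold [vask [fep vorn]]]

t

[fep vorn]: ⟨⟨t, e⟩, e⟩ applied to ⟨t, e⟩ yields e.
[vask [fep vorn]]: ⟨e, ⟨t, t⟩⟩ applied to e yields ⟨t, t⟩.
[yold [vask [fep vorn]]]: ⟨⟨t, t⟩, t⟩ applied to ⟨t, t⟩ yields t.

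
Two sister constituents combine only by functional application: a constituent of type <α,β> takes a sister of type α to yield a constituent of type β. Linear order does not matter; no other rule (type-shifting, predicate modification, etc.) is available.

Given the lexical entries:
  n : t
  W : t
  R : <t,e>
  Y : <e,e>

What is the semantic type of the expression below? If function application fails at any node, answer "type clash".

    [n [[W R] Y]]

At [W R], R : <t,e> takes W : t, giving e.
At [[W R] Y], Y : <e,e> takes [W R] : e, giving e.
[n [[W R] Y]]: t and e cannot combine by function application — type clash.

type clash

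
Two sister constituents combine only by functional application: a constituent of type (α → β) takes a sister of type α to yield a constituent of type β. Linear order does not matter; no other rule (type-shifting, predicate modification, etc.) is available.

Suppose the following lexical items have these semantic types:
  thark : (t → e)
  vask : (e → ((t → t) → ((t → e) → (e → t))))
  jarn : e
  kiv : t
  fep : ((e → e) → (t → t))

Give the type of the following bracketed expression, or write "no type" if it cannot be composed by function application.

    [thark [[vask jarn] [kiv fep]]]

[vask jarn] — vask of type (e → ((t → t) → ((t → e) → (e → t)))) combines with jarn of type e: type ((t → t) → ((t → e) → (e → t))).
[kiv fep]: t with ((e → e) → (t → t)) — neither is a function whose domain matches the other; composition fails here.

no type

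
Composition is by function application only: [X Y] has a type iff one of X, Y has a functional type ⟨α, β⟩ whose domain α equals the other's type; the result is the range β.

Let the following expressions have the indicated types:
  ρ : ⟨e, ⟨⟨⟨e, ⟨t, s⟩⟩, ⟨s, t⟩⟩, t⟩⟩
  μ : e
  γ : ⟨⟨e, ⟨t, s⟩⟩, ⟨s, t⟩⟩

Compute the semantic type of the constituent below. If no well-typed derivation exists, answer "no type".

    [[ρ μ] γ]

t

At [ρ μ], ρ : ⟨e, ⟨⟨⟨e, ⟨t, s⟩⟩, ⟨s, t⟩⟩, t⟩⟩ takes μ : e, giving ⟨⟨⟨e, ⟨t, s⟩⟩, ⟨s, t⟩⟩, t⟩.
At [[ρ μ] γ], [ρ μ] : ⟨⟨⟨e, ⟨t, s⟩⟩, ⟨s, t⟩⟩, t⟩ takes γ : ⟨⟨e, ⟨t, s⟩⟩, ⟨s, t⟩⟩, giving t.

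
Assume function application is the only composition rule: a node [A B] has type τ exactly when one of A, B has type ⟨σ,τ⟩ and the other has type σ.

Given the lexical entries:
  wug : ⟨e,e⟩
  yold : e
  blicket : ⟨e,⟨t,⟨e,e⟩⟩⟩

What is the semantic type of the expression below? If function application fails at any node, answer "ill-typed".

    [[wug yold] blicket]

⟨t,⟨e,e⟩⟩

At [wug yold], wug : ⟨e,e⟩ takes yold : e, giving e.
At [[wug yold] blicket], blicket : ⟨e,⟨t,⟨e,e⟩⟩⟩ takes [wug yold] : e, giving ⟨t,⟨e,e⟩⟩.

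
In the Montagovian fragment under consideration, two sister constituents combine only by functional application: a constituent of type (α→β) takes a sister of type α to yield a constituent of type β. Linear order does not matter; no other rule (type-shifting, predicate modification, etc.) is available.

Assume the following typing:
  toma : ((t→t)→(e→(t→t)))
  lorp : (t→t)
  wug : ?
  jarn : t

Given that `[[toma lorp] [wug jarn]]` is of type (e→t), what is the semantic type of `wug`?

(t→((e→(t→t))→(e→t)))

[[toma lorp] [wug jarn]] is required to be (e→t). [toma lorp] : (e→(t→t)) cannot yield (e→t) as functor, so [wug jarn] : ((e→(t→t))→(e→t)).
[wug jarn] is required to be ((e→(t→t))→(e→t)). jarn : t cannot yield ((e→(t→t))→(e→t)) as functor, so wug : (t→((e→(t→t))→(e→t))).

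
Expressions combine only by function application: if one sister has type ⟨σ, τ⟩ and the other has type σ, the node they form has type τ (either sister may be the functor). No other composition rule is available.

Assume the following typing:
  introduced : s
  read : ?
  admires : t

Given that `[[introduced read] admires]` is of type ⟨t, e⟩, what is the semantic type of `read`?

For [[introduced read] admires] to have type ⟨t, e⟩ with admires of type t, [introduced read] must be the function: [introduced read] : ⟨t, ⟨t, e⟩⟩.
For [introduced read] to have type ⟨t, ⟨t, e⟩⟩ with introduced of type s, read must be the function: read : ⟨s, ⟨t, ⟨t, e⟩⟩⟩.

⟨s, ⟨t, ⟨t, e⟩⟩⟩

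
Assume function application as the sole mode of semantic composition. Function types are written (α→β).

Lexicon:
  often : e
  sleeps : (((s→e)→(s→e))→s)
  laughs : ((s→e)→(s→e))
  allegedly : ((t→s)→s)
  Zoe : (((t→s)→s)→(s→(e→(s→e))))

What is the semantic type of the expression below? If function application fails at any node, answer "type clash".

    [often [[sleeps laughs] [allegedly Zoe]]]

(s→e)

[sleeps laughs]: sleeps is (((s→e)→(s→e))→s), laughs is ((s→e)→(s→e)); result s.
[allegedly Zoe]: Zoe is (((t→s)→s)→(s→(e→(s→e)))), allegedly is ((t→s)→s); result (s→(e→(s→e))).
[[sleeps laughs] [allegedly Zoe]]: [allegedly Zoe] is (s→(e→(s→e))), [sleeps laughs] is s; result (e→(s→e)).
[often [[sleeps laughs] [allegedly Zoe]]]: [[sleeps laughs] [allegedly Zoe]] is (e→(s→e)), often is e; result (s→e).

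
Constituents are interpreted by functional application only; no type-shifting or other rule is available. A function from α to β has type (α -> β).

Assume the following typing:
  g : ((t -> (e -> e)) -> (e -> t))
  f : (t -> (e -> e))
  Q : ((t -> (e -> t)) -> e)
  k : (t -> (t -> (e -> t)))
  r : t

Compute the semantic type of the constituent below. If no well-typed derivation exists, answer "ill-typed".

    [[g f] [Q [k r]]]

[g f]: ((t -> (e -> e)) -> (e -> t)) applied to (t -> (e -> e)) yields (e -> t).
[k r]: (t -> (t -> (e -> t))) applied to t yields (t -> (e -> t)).
[Q [k r]]: ((t -> (e -> t)) -> e) applied to (t -> (e -> t)) yields e.
[[g f] [Q [k r]]]: (e -> t) applied to e yields t.

t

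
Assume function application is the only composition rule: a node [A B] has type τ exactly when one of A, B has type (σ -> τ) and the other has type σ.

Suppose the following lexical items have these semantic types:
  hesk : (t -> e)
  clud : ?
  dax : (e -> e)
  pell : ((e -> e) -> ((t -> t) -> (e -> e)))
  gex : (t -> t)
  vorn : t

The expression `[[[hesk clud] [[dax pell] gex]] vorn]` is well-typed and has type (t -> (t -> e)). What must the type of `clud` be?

For [[[hesk clud] [[dax pell] gex]] vorn] to have type (t -> (t -> e)) with vorn of type t, [[hesk clud] [[dax pell] gex]] must be the function: [[hesk clud] [[dax pell] gex]] : (t -> (t -> (t -> e))).
For [[hesk clud] [[dax pell] gex]] to have type (t -> (t -> (t -> e))) with [[dax pell] gex] of type (e -> e), [hesk clud] must be the function: [hesk clud] : ((e -> e) -> (t -> (t -> (t -> e)))).
For [hesk clud] to have type ((e -> e) -> (t -> (t -> (t -> e)))) with hesk of type (t -> e), clud must be the function: clud : ((t -> e) -> ((e -> e) -> (t -> (t -> (t -> e))))).

((t -> e) -> ((e -> e) -> (t -> (t -> (t -> e)))))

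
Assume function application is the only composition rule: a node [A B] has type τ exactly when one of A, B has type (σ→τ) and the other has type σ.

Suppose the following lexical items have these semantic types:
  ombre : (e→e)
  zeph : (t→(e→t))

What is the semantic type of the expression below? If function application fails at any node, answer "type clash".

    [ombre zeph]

type clash

[ombre zeph]: (e→e) and (t→(e→t)) cannot combine by function application — type clash.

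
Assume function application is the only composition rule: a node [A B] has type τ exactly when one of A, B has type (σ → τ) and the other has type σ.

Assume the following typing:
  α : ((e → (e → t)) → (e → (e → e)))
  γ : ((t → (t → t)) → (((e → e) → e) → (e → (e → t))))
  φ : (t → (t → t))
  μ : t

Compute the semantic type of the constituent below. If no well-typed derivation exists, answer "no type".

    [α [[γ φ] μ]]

[γ φ]: ((t → (t → t)) → (((e → e) → e) → (e → (e → t)))) applied to (t → (t → t)) yields (((e → e) → e) → (e → (e → t))).
[[γ φ] μ]: (((e → e) → e) → (e → (e → t))) with t — neither is a function whose domain matches the other; composition fails here.

no type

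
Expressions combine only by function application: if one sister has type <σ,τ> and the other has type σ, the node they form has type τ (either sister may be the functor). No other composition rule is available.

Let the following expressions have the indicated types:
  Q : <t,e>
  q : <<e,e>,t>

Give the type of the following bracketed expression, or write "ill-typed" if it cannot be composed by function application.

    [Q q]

At [Q q]: neither <t,e> nor <<e,e>,t> can take the other as argument; the node is ill-typed.

ill-typed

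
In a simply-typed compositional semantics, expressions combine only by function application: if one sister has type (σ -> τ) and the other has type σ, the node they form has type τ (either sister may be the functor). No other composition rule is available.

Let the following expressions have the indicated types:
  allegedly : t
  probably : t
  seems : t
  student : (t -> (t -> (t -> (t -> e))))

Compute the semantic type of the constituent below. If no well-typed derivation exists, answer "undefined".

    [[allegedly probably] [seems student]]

[allegedly probably]: t and t cannot combine by function application — type clash.

undefined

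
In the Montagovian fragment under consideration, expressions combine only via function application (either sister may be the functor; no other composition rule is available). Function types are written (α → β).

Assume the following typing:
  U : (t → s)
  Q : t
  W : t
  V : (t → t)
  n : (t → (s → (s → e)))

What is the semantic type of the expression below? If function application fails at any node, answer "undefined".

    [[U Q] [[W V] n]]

(s → e)

[U Q]: U is (t → s), Q is t; result s.
[W V]: V is (t → t), W is t; result t.
[[W V] n]: n is (t → (s → (s → e))), [W V] is t; result (s → (s → e)).
[[U Q] [[W V] n]]: [[W V] n] is (s → (s → e)), [U Q] is s; result (s → e).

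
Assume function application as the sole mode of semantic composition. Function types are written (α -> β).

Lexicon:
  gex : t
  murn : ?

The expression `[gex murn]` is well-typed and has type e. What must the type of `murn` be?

[gex murn] must have type e. The sister gex has type t; that is not a function onto e, so murn must be the functor, of type (t -> e).

(t -> e)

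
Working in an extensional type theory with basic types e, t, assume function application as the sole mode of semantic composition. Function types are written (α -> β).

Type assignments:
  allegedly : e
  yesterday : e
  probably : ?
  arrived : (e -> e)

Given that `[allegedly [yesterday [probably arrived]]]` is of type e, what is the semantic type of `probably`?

((e -> e) -> (e -> (e -> e)))

[allegedly [yesterday [probably arrived]]] is required to be e. allegedly : e cannot yield e as functor, so [yesterday [probably arrived]] : (e -> e).
[yesterday [probably arrived]] is required to be (e -> e). yesterday : e cannot yield (e -> e) as functor, so [probably arrived] : (e -> (e -> e)).
[probably arrived] is required to be (e -> (e -> e)). arrived : (e -> e) cannot yield (e -> (e -> e)) as functor, so probably : ((e -> e) -> (e -> (e -> e))).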